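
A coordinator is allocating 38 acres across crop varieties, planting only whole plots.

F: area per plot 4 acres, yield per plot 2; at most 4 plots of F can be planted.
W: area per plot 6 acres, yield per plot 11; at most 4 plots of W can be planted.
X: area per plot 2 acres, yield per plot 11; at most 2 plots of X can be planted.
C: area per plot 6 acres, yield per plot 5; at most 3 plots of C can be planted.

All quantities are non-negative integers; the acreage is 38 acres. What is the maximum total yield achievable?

73

Take 1×F, 4×W, 2×X, and 1×C: area 38 ≤ 38, yield 1·2 + 4·11 + 2·11 + 1·5 = 73.
X has the best ratio (11/2) and is taken to its limit of 2; remaining capacity is filled optimally with the others.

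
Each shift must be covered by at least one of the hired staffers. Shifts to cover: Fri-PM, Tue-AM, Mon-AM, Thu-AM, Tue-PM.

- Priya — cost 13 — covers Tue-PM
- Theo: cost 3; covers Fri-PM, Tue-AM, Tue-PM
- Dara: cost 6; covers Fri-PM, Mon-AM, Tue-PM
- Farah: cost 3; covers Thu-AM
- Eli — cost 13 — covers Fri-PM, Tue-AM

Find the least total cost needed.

12

Choose Theo, Dara, and Farah: together they cover Fri-PM, Tue-AM, Mon-AM, Thu-AM, Tue-PM — every shift.
Total cost: 3 + 6 + 3 = 12.
No cover costs less than 12.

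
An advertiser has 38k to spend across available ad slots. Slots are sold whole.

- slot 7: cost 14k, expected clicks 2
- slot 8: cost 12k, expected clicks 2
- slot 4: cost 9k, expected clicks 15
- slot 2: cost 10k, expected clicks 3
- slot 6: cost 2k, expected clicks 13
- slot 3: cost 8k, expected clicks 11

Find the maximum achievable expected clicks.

42

Allowing fractional choices, the relaxed optimum would be about 43.5, but ad slots are indivisible.
slot 4 + slot 2 + slot 6 + slot 3: cost 9 + 10 + 2 + 8 = 29 ≤ 38, expected clicks 15 + 3 + 13 + 11 = 42.
slot 8 + slot 4 + slot 6 + slot 3: cost 12 + 9 + 2 + 8 = 31 ≤ 38, expected clicks 2 + 15 + 13 + 11 = 41.
Best is slot 4, slot 2, slot 6, and slot 3 with total expected clicks 42.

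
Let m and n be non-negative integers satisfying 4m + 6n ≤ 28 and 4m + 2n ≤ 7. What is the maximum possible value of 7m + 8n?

(m,n)=(0,3) is feasible, giving 24.
(m,n)=(0,2) is feasible, giving 16.
Maximum is 24 at (m,n)=(0,3).

24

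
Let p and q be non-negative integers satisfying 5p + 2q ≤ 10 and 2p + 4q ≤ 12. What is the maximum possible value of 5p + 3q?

11

(p,q)=(1,2): 5·1+2·2=9≤10, 2·1+4·2=10≤12, objective 11.
(p,q)=(0,3): 5·0+2·3=6≤10, 2·0+4·3=12≤12, objective 9.
(p,q)=(1,1): 5·1+2·1=7≤10, 2·1+4·1=6≤12, objective 8.
The best lattice point is (1,2), giving 11.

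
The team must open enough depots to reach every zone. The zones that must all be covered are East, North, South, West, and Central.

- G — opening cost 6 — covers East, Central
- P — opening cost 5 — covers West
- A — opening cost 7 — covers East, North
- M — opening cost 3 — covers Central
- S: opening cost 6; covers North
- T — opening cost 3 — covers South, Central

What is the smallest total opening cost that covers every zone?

15

Choose P, A, and T: together they cover East, North, South, West, Central — every zone.
Total opening cost: 5 + 7 + 3 = 15.
No cover costs less than 15.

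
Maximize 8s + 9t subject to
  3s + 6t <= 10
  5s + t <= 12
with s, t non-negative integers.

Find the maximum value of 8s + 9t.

The continuous relaxation peaks at (2.3, 0.519) with value 23.04; rounding to a feasible lattice point costs some objective.
(s,t)=(1,1): 3·1+6·1=9≤10, 5·1+1·1=6≤12, objective 17.
(s,t)=(2,0): 3·2+6·0=6≤10, 5·2+1·0=10≤12, objective 16.
No feasible integer point exceeds 17.

17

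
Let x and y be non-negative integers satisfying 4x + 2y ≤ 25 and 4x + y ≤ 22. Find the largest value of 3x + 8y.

(x,y)=(0,12): 4·0+2·12=24≤25, 4·0+1·12=12≤22, objective 96.
(x,y)=(0,11): 4·0+2·11=22≤25, 4·0+1·11=11≤22, objective 88.
The best lattice point is (0,12), giving 96.

96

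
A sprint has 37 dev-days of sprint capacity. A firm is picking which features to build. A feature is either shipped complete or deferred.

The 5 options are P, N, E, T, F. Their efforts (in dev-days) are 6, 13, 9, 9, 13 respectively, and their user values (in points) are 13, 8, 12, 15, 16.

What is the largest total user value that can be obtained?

56

P + N + E + T: effort 6 + 13 + 9 + 9 = 37 ≤ 37, user value 13 + 8 + 12 + 15 = 48.
P + E + T + F: effort 6 + 9 + 9 + 13 = 37 ≤ 37, user value 13 + 12 + 15 + 16 = 56.
Best is P, E, T, and F with total user value 56.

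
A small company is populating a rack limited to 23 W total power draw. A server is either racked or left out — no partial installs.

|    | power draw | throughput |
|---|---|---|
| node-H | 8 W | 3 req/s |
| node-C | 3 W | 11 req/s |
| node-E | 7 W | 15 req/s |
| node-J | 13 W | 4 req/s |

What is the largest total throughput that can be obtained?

30

This is an integer program with binary decision variables.
Take node-C, node-E, and node-J: power draw 3 + 7 + 13 = 23 ≤ 23, throughput 11 + 15 + 4 = 30.
No other feasible combination does better.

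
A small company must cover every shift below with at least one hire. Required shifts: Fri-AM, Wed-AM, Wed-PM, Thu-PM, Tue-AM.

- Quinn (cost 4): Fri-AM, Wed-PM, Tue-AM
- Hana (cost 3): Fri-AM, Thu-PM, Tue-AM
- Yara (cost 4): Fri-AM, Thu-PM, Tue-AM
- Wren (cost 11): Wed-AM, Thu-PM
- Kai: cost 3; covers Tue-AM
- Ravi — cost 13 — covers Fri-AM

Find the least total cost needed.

The greedy cost-per-new-shift heuristic would pick Hana, Quinn, and Wren for 18, but a cheaper cover exists.
Choose Quinn and Wren: together they cover Fri-AM, Wed-AM, Wed-PM, Thu-PM, Tue-AM — every shift.
Total cost: 4 + 11 = 15.
No cover costs less than 15.

15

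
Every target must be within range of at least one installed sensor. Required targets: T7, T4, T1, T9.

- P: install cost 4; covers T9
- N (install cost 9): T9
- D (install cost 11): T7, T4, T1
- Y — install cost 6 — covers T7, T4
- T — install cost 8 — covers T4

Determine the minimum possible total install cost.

15

Choose P and D: together they cover T7, T4, T1, T9 — every target.
Total install cost: 4 + 11 = 15.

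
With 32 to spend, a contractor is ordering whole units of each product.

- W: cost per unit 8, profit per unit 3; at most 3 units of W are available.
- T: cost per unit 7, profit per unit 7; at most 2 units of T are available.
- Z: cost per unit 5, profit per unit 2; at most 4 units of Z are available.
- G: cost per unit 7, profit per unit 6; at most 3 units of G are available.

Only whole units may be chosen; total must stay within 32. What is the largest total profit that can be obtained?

2×T and 2×G: cost 28 ≤ 32, profit 2·7 + 2·6 = 26.
1×T and 3×G: cost 28 ≤ 32, profit 1·7 + 3·6 = 25.
Best is 26.

26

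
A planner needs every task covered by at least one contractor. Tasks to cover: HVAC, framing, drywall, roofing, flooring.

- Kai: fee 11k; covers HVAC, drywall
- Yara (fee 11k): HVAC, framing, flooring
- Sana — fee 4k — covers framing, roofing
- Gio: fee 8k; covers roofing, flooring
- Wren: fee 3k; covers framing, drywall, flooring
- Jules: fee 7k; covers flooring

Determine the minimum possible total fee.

Choose Kai, Sana, and Wren: together they cover HVAC, framing, drywall, roofing, flooring — every task.
Total fee: 11 + 4 + 3 = 18.
No cover costs less than 18.

18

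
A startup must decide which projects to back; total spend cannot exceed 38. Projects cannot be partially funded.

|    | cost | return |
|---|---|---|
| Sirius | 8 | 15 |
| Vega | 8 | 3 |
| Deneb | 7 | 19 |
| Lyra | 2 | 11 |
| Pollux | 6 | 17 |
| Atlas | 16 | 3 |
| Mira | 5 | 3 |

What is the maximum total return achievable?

Allowing fractional choices, the relaxed optimum would be about 68.4, but projects are indivisible.
Sirius + Deneb + Lyra + Pollux + Mira: cost 8 + 7 + 2 + 6 + 5 = 28 ≤ 38, return 15 + 19 + 11 + 17 + 3 = 65.
Sirius + Vega + Deneb + Lyra + Pollux + Mira: cost 8 + 8 + 7 + 2 + 6 + 5 = 36 ≤ 38, return 15 + 3 + 19 + 11 + 17 + 3 = 68.
Best is Sirius, Vega, Deneb, Lyra, Pollux, and Mira with total return 68.

68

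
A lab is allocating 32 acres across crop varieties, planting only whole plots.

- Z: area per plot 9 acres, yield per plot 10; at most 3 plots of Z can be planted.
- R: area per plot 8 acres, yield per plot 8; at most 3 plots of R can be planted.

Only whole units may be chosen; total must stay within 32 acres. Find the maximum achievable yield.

Z has the best ratio (10/9); taking only Z gives at most 3×10 = 30 (stopped by the area limit).
Optimal: 3×Z: area 27 ≤ 32, yield 3·10 = 30.

30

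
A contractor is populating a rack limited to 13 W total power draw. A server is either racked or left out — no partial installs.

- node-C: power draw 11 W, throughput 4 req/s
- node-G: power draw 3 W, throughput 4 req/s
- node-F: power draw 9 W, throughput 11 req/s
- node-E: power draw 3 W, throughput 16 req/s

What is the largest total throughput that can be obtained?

Allowing fractional choices, the relaxed optimum would be about 28.6, but servers are indivisible.
node-F + node-E: power draw 9 + 3 = 12 ≤ 13, throughput 11 + 16 = 27.
node-G + node-E: power draw 3 + 3 = 6 ≤ 13, throughput 4 + 16 = 20.
Best is node-F and node-E with total throughput 27.

27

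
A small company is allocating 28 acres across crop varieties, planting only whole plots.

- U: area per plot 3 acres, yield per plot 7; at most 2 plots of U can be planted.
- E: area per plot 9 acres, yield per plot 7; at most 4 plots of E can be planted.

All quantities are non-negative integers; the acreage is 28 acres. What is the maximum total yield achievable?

This is a bounded integer knapsack.
U has the best ratio (7/3); taking only U gives at most 2×7 = 14 (stopped by the supply cap of 2).
Mixing does better — 2×U and 2×E: area 24 ≤ 28, yield 2·7 + 2·7 = 28.

28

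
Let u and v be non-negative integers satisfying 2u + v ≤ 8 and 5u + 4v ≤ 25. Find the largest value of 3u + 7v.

42

The continuous relaxation peaks at (0, 6.25) with value 43.75; rounding to a feasible lattice point costs some objective.
(u,v)=(0,6): 2·0+1·6=6≤8, 5·0+4·6=24≤25, objective 42.
(u,v)=(1,5): 2·1+1·5=7≤8, 5·1+4·5=25≤25, objective 38.
(u,v)=(0,5): 2·0+1·5=5≤8, 5·0+4·5=20≤25, objective 35.
Maximum is 42 at (u,v)=(0,6).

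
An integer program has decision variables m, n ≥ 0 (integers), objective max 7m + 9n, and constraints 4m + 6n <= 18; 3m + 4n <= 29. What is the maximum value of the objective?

The continuous relaxation peaks at (4.5, 0) with value 31.50; rounding to a feasible lattice point costs some objective.
(m,n)=(3,1): 4·3+6·1=18≤18, 3·3+4·1=13≤29, objective 30.
(m,n)=(4,0): 4·4+6·0=16≤18, 3·4+4·0=12≤29, objective 28.
(m,n)=(2,1): 4·2+6·1=14≤18, 3·2+4·1=10≤29, objective 23.
(m,n)=(3,0): 4·3+6·0=12≤18, 3·3+4·0=9≤29, objective 21.
The best lattice point is (3,1), giving 30.

30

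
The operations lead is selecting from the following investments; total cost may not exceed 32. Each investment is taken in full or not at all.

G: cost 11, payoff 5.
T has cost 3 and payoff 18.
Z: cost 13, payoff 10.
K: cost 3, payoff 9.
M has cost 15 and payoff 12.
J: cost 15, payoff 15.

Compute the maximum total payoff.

47

Take G, T, K, and J: cost 11 + 3 + 3 + 15 = 32 ≤ 32, payoff 5 + 18 + 9 + 15 = 47.
No other feasible combination does better.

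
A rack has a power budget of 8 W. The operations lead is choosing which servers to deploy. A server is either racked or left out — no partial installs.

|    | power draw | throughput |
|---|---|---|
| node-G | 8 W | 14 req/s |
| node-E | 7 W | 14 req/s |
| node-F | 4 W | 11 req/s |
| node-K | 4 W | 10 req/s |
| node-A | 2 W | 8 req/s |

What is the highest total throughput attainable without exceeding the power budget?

node-F + node-K: power draw 4 + 4 = 8 ≤ 8, throughput 11 + 10 = 21.
node-F + node-A: power draw 4 + 2 = 6 ≤ 8, throughput 11 + 8 = 19.
node-K + node-A: power draw 4 + 2 = 6 ≤ 8, throughput 10 + 8 = 18.
Best is node-F and node-K with total throughput 21.

21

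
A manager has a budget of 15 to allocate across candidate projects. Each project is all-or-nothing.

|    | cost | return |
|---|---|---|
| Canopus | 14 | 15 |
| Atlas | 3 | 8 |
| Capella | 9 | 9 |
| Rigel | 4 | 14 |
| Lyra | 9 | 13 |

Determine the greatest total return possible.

Capella + Rigel: cost 9 + 4 = 13 ≤ 15, return 9 + 14 = 23.
Atlas + Rigel: cost 3 + 4 = 7 ≤ 15, return 8 + 14 = 22.
Rigel + Lyra: cost 4 + 9 = 13 ≤ 15, return 14 + 13 = 27.
Best is Rigel and Lyra with total return 27.

27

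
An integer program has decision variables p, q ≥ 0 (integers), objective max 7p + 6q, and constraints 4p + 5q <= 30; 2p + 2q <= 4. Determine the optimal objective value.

(p,q)=(2,0): 4·2+5·0=8≤30, 2·2+2·0=4≤4, objective 14.
(p,q)=(1,1): 4·1+5·1=9≤30, 2·1+2·1=4≤4, objective 13.
(p,q)=(1,0): 4·1+5·0=4≤30, 2·1+2·0=2≤4, objective 7.
The best lattice point is (2,0), giving 14.

14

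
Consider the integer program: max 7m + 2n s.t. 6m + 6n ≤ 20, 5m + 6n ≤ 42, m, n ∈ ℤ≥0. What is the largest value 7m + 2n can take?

21

The continuous relaxation peaks at (3.33, 0) with value 23.33; rounding to a feasible lattice point costs some objective.
(m,n)=(3,0): 6·3+6·0=18≤20, 5·3+6·0=15≤42, objective 21.
(m,n)=(2,1): 6·2+6·1=18≤20, 5·2+6·1=16≤42, objective 16.
The best lattice point is (3,0), giving 21.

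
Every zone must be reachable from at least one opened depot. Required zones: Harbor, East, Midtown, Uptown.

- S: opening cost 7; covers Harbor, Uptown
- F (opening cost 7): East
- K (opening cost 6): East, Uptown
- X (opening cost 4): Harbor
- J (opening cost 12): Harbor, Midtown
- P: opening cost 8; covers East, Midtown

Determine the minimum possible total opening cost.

15

The greedy cost-per-new-zone heuristic would pick K, X, and P for 18, but a cheaper cover exists.
Choose S and P: together they cover Harbor, East, Midtown, Uptown — every zone.
Total opening cost: 7 + 8 = 15.
No cover costs less than 15.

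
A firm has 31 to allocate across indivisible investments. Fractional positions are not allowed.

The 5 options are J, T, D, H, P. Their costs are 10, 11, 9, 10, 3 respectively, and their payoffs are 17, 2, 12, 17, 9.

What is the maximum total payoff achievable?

46

Allowing fractional choices, the relaxed optimum would be about 53.7, but investments are indivisible.
J + D + P: cost 10 + 9 + 3 = 22 ≤ 31, payoff 17 + 12 + 9 = 38.
J + H + P: cost 10 + 10 + 3 = 23 ≤ 31, payoff 17 + 17 + 9 = 43.
J + D + H: cost 10 + 9 + 10 = 29 ≤ 31, payoff 17 + 12 + 17 = 46.
Best is J, D, and H with total payoff 46.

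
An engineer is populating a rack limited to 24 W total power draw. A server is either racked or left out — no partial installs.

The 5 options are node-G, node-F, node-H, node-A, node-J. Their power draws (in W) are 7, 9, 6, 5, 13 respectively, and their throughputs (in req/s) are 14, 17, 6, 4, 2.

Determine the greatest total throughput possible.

node-G + node-F + node-A: power draw 7 + 9 + 5 = 21 ≤ 24, throughput 14 + 17 + 4 = 35.
node-G + node-F: power draw 7 + 9 = 16 ≤ 24, throughput 14 + 17 = 31.
node-G + node-F + node-H: power draw 7 + 9 + 6 = 22 ≤ 24, throughput 14 + 17 + 6 = 37.
Best is node-G, node-F, and node-H with total throughput 37.

37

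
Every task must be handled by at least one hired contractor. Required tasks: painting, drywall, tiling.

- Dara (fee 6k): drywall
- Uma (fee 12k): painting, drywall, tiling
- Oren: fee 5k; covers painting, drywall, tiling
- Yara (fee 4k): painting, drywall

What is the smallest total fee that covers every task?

5

This is an integer covering problem.
Oren alone covers painting, drywall, tiling — every task.
Total fee: 5.
No cover costs less than 5.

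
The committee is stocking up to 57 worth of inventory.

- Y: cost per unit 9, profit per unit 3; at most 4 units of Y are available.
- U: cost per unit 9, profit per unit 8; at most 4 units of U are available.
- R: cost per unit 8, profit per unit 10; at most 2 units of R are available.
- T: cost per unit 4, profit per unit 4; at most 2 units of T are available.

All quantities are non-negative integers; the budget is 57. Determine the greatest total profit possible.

R has the best ratio (10/8); taking only R gives at most 2×10 = 20 (stopped by the supply cap of 2).
Mixing does better — 4×U, 2×R, and 1×T: cost 56 ≤ 57, profit 4·8 + 2·10 + 1·4 = 56.

56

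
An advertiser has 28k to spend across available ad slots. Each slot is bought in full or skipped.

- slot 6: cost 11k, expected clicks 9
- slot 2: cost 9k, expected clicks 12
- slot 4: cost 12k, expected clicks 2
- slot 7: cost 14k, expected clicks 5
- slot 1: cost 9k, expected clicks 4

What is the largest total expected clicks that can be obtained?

21

Allowing fractional choices, the relaxed optimum would be about 24.6, but ad slots are indivisible.
slot 2 + slot 1: cost 9 + 9 = 18 ≤ 28, expected clicks 12 + 4 = 16.
slot 6 + slot 2: cost 11 + 9 = 20 ≤ 28, expected clicks 9 + 12 = 21.
slot 2 + slot 7: cost 9 + 14 = 23 ≤ 28, expected clicks 12 + 5 = 17.
Best is slot 6 and slot 2 with total expected clicks 21.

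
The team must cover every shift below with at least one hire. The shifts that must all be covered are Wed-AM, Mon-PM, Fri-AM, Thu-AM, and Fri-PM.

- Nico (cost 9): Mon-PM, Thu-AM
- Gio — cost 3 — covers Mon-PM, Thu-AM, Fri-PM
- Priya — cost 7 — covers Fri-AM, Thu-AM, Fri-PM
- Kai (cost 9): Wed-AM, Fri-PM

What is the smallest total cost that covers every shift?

19

Choose Gio, Priya, and Kai: together they cover Wed-AM, Mon-PM, Fri-AM, Thu-AM, Fri-PM — every shift.
Total cost: 3 + 7 + 9 = 19.
No cover costs less than 19.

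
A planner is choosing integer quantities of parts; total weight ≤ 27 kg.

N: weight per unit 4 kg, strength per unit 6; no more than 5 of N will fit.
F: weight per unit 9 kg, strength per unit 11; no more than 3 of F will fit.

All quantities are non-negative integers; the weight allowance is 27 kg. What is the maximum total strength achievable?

35

This is a bounded integer knapsack.
4×N and 1×F: weight 25 ≤ 27, strength 4·6 + 1·11 = 35.
2×N and 2×F: weight 26 ≤ 27, strength 2·6 + 2·11 = 34.
Best is 35.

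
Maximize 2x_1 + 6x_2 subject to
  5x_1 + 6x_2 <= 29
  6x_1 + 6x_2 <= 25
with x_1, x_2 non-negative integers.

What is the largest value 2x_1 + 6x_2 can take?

24

Relaxing integrality, the LP optimum is 25.00 at (x_1,x_2) = (0, 4.17), which is not an integer point.
(x_1,x_2)=(0,4): 5·0+6·4=24≤29, 6·0+6·4=24≤25, objective 24.
(x_1,x_2)=(1,3): 5·1+6·3=23≤29, 6·1+6·3=24≤25, objective 20.
Maximum is 24 at (x_1,x_2)=(0,4).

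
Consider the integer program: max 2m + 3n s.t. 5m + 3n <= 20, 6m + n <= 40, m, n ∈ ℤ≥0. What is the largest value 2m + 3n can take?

(m,n)=(0,6) is feasible, giving 18.
(m,n)=(1,5) is feasible, giving 17.
(m,n)=(0,5) is feasible, giving 15.
No feasible integer point exceeds 18.

18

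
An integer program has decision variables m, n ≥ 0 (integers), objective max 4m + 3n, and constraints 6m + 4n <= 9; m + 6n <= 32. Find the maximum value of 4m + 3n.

6

Relaxing integrality, the LP optimum is 6.75 at (m,n) = (0, 2.25), which is not an integer point.
(m,n)=(0,2): 6·0+4·2=8≤9, 1·0+6·2=12≤32, objective 6.
(m,n)=(0,1): 6·0+4·1=4≤9, 1·0+6·1=6≤32, objective 3.
No feasible integer point exceeds 6.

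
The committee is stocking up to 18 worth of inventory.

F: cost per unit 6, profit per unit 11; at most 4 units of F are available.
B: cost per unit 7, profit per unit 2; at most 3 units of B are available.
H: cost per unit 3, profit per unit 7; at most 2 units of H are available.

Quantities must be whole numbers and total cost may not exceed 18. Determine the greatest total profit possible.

This is a bounded integer knapsack.
2×F and 2×H: cost 18 ≤ 18, profit 2·11 + 2·7 = 36.
3×F: cost 18 ≤ 18, profit 3·11 = 33.
Best is 36.

36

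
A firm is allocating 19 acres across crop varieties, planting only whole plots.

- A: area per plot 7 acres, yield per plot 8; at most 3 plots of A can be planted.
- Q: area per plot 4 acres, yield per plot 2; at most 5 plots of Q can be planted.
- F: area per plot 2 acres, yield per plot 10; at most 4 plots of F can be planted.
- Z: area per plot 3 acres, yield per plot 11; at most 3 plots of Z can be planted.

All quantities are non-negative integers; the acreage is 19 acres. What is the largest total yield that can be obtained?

73

4×F and 3×Z: area 17 ≤ 19, yield 4·10 + 3·11 = 73.
1×Q, 3×F, and 3×Z: area 19 ≤ 19, yield 1·2 + 3·10 + 3·11 = 65.
Best is 73.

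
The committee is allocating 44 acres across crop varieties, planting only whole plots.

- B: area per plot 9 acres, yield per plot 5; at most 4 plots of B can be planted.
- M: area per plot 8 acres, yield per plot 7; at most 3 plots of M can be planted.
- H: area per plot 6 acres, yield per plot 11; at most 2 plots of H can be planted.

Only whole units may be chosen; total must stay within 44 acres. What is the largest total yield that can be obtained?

1×B, 2×M, and 2×H: area 37 ≤ 44, yield 1·5 + 2·7 + 2·11 = 41.
3×M and 2×H: area 36 ≤ 44, yield 3·7 + 2·11 = 43.
Best is 43.

43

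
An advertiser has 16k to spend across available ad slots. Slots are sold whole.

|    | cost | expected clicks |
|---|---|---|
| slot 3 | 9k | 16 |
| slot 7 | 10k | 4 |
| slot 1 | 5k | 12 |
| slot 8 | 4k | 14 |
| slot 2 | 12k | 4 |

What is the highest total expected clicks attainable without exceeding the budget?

30

Allowing fractional choices, the relaxed optimum would be about 38.4, but ad slots are indivisible.
slot 3 + slot 1: cost 9 + 5 = 14 ≤ 16, expected clicks 16 + 12 = 28.
slot 3 + slot 8: cost 9 + 4 = 13 ≤ 16, expected clicks 16 + 14 = 30.
slot 1 + slot 8: cost 5 + 4 = 9 ≤ 16, expected clicks 12 + 14 = 26.
Best is slot 3 and slot 8 with total expected clicks 30.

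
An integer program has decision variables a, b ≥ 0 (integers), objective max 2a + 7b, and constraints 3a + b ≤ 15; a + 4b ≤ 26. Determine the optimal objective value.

46

(a,b)=(2,6) is feasible, giving 46.
(a,b)=(1,6) is feasible, giving 44.
(a,b)=(3,5) is feasible, giving 41.
No feasible integer point exceeds 46.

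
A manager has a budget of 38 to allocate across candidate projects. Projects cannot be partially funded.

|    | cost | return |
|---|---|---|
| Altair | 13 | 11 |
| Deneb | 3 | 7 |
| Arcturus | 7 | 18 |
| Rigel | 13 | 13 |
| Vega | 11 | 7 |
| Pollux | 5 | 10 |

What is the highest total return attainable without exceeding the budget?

Allowing fractional choices, the relaxed optimum would be about 56.5, but projects are indivisible.
Altair + Deneb + Arcturus + Rigel: cost 13 + 3 + 7 + 13 = 36 ≤ 38, return 11 + 7 + 18 + 13 = 49.
Deneb + Arcturus + Rigel + Pollux: cost 3 + 7 + 13 + 5 = 28 ≤ 38, return 7 + 18 + 13 + 10 = 48.
Altair + Arcturus + Rigel + Pollux: cost 13 + 7 + 13 + 5 = 38 ≤ 38, return 11 + 18 + 13 + 10 = 52.
Best is Altair, Arcturus, Rigel, and Pollux with total return 52.

52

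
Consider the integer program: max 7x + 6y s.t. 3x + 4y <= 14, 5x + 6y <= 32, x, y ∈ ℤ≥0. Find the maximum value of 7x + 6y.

28

Relaxing integrality, the LP optimum is 32.67 at (x,y) = (4.67, 0), which is not an integer point.
(x,y)=(4,0): 3·4+4·0=12≤14, 5·4+6·0=20≤32, objective 28.
(x,y)=(3,1): 3·3+4·1=13≤14, 5·3+6·1=21≤32, objective 27.
No feasible integer point exceeds 28.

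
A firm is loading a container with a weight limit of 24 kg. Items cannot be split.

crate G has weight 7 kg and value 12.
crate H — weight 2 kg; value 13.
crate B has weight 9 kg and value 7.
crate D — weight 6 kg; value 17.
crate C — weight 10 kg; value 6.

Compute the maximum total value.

crate G + crate H + crate D: weight 7 + 2 + 6 = 15 ≤ 24, value 12 + 13 + 17 = 42.
crate G + crate H + crate B + crate D: weight 7 + 2 + 9 + 6 = 24 ≤ 24, value 12 + 13 + 7 + 17 = 49.
crate H + crate B + crate D: weight 2 + 9 + 6 = 17 ≤ 24, value 13 + 7 + 17 = 37.
Best is crate G, crate H, crate B, and crate D with total value 49.

49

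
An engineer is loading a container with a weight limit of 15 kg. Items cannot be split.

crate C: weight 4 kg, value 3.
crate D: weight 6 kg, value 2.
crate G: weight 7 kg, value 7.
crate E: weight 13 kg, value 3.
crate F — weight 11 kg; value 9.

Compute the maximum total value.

12

Allowing fractional choices, the relaxed optimum would be about 13.5, but items are indivisible.
crate C + crate G: weight 4 + 7 = 11 ≤ 15, value 3 + 7 = 10.
crate C + crate F: weight 4 + 11 = 15 ≤ 15, value 3 + 9 = 12.
Best is crate C and crate F with total value 12.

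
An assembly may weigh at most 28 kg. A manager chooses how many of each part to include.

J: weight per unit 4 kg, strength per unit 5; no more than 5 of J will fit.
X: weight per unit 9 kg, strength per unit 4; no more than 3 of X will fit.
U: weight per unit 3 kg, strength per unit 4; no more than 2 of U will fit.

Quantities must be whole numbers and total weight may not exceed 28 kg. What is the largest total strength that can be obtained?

33

This is a bounded integer knapsack.
5×J and 2×U: weight 26 ≤ 28, strength 5·5 + 2·4 = 33.
5×J and 1×U: weight 23 ≤ 28, strength 5·5 + 1·4 = 29.
Best is 33.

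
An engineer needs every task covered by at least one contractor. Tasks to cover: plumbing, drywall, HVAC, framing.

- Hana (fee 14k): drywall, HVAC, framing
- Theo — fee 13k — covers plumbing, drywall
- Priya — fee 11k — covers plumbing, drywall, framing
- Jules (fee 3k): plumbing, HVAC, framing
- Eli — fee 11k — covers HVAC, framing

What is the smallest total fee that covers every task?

14

Choose Priya and Jules: together they cover plumbing, drywall, HVAC, framing — every task.
Total fee: 11 + 3 = 14.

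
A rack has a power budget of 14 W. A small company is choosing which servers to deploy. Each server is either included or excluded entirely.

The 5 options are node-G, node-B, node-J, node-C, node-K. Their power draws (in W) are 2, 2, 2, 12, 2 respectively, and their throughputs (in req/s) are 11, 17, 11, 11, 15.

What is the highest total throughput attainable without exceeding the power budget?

Take node-G, node-B, node-J, and node-K: power draw 2 + 2 + 2 + 2 = 8 ≤ 14, throughput 11 + 17 + 11 + 15 = 54.
No other feasible combination does better.

54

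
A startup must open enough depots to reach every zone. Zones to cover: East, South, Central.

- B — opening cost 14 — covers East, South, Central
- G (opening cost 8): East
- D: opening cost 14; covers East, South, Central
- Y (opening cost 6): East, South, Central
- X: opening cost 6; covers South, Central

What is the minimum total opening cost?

6

This is an integer covering problem.
Y alone covers East, South, Central — every zone.
Total opening cost: 6.
No cover costs less than 6.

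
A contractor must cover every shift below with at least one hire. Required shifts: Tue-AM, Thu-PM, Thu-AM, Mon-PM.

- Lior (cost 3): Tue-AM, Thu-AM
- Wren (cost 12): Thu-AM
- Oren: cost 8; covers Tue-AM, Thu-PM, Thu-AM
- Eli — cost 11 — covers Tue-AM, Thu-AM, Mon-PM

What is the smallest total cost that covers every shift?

19

Choose Oren and Eli: together they cover Tue-AM, Thu-PM, Thu-AM, Mon-PM — every shift.
Total cost: 8 + 11 = 19.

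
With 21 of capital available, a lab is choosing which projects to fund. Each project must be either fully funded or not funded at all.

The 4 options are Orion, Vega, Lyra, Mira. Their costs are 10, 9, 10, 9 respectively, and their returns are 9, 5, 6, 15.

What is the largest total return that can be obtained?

Treat it as a binary knapsack problem.
Allowing fractional choices, the relaxed optimum would be about 25.2, but projects are indivisible.
Lyra + Mira: cost 10 + 9 = 19 ≤ 21, return 6 + 15 = 21.
Orion + Mira: cost 10 + 9 = 19 ≤ 21, return 9 + 15 = 24.
Vega + Mira: cost 9 + 9 = 18 ≤ 21, return 5 + 15 = 20.
Best is Orion and Mira with total return 24.

24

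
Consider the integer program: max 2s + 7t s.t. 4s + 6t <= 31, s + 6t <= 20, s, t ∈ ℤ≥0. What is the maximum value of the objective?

25

(s,t)=(2,3) is feasible, giving 25.
(s,t)=(1,3) is feasible, giving 23.
(s,t)=(4,2) is feasible, giving 22.
Maximum is 25 at (s,t)=(2,3).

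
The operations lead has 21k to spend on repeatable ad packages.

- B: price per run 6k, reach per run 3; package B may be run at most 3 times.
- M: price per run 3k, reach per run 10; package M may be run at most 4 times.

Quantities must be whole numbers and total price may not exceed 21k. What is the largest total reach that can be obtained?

43

1×B and 4×M: price 18 ≤ 21, reach 1·3 + 4·10 = 43.
4×M: price 12 ≤ 21, reach 4·10 = 40.
Best is 43.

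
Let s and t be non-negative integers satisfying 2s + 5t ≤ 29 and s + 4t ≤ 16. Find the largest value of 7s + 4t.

Relaxing integrality, the LP optimum is 101.50 at (s,t) = (14.5, 0), which is not an integer point.
(s,t)=(14,0): 2·14+5·0=28≤29, 1·14+4·0=14≤16, objective 98.
(s,t)=(13,0): 2·13+5·0=26≤29, 1·13+4·0=13≤16, objective 91.
Maximum is 98 at (s,t)=(14,0).

98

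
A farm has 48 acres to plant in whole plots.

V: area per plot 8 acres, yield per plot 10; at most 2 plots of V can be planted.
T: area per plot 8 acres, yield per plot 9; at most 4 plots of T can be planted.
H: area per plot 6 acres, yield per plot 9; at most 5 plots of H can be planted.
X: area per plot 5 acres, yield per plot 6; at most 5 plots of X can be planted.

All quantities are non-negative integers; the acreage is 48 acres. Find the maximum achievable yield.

67

1×T, 5×H, and 2×X: area 48 ≤ 48, yield 1·9 + 5·9 + 2·6 = 66.
1×V, 5×H, and 2×X: area 48 ≤ 48, yield 1·10 + 5·9 + 2·6 = 67.
Best is 67.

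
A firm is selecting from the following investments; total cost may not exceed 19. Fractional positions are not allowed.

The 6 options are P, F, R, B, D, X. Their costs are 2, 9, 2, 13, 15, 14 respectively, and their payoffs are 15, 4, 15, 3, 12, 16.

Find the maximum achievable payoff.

This is a 0-1 knapsack instance.
Allowing fractional choices, the relaxed optimum would be about 46.8, but investments are indivisible.
P + R + X: cost 2 + 2 + 14 = 18 ≤ 19, payoff 15 + 15 + 16 = 46.
P + F + R: cost 2 + 9 + 2 = 13 ≤ 19, payoff 15 + 4 + 15 = 34.
P + R + D: cost 2 + 2 + 15 = 19 ≤ 19, payoff 15 + 15 + 12 = 42.
Best is P, R, and X with total payoff 46.

46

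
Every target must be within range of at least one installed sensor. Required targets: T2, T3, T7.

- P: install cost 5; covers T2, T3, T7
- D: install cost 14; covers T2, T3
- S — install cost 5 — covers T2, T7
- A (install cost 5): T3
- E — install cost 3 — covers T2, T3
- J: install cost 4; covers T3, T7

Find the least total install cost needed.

The greedy cost-per-new-target heuristic would pick E and J for 7, but a cheaper cover exists.
P alone covers T2, T3, T7 — every target.
Total install cost: 5.
No cover costs less than 5.

5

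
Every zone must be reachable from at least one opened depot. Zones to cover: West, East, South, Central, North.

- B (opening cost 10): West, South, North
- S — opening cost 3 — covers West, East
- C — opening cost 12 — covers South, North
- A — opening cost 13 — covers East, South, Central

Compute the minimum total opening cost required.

The greedy cost-per-new-zone heuristic would pick S, B, and A for 26, but a cheaper cover exists.
Choose B and A: together they cover West, East, South, Central, North — every zone.
Total opening cost: 10 + 13 = 23.
No cover costs less than 23.

23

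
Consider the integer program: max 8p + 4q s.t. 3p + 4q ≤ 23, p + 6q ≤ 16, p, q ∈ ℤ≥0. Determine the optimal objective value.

The continuous relaxation peaks at (7.67, 0) with value 61.33; rounding to a feasible lattice point costs some objective.
(p,q)=(7,0): 3·7+4·0=21≤23, 1·7+6·0=7≤16, objective 56.
(p,q)=(6,1): 3·6+4·1=22≤23, 1·6+6·1=12≤16, objective 52.
(p,q)=(6,0): 3·6+4·0=18≤23, 1·6+6·0=6≤16, objective 48.
No feasible integer point exceeds 56.

56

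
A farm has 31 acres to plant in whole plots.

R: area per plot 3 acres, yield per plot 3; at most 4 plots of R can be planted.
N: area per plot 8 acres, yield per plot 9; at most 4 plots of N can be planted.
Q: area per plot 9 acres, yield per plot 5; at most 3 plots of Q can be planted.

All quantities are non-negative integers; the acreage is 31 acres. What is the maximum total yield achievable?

2×R and 3×N: area 30 ≤ 31, yield 2·3 + 3·9 = 33.
1×R and 3×N: area 27 ≤ 31, yield 1·3 + 3·9 = 30.
Best is 33.

33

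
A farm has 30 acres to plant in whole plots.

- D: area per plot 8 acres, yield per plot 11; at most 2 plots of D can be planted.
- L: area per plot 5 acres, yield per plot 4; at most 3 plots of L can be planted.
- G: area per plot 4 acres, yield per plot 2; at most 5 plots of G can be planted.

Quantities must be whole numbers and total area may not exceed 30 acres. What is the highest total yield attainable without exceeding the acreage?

32

This is a bounded integer knapsack.
D has the best ratio (11/8); taking only D gives at most 2×11 = 22 (stopped by the supply cap of 2).
Mixing does better — 2×D, 2×L, and 1×G: area 30 ≤ 30, yield 2·11 + 2·4 + 1·2 = 32.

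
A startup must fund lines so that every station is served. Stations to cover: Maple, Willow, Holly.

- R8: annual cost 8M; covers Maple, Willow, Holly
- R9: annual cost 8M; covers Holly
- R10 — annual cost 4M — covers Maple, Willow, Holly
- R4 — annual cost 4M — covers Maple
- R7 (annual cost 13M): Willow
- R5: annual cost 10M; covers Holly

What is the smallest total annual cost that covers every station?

This is a weighted set-cover instance.
R10 alone covers Maple, Willow, Holly — every station.
Total annual cost: 4.
No cover costs less than 4.

4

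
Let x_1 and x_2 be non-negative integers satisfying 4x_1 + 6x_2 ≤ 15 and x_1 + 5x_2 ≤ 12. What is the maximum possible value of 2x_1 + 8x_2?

16

(x_1,x_2)=(0,2): 4·0+6·2=12≤15, 1·0+5·2=10≤12, objective 16.
(x_1,x_2)=(1,1): 4·1+6·1=10≤15, 1·1+5·1=6≤12, objective 10.
(x_1,x_2)=(0,1): 4·0+6·1=6≤15, 1·0+5·1=5≤12, objective 8.
The best lattice point is (0,2), giving 16.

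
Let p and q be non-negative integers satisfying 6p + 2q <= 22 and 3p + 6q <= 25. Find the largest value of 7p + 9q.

(p,q)=(2,3) is feasible, giving 41.
(p,q)=(3,2) is feasible, giving 39.
(p,q)=(1,3) is feasible, giving 34.
(p,q)=(2,2) is feasible, giving 32.
Maximum is 41 at (p,q)=(2,3).

41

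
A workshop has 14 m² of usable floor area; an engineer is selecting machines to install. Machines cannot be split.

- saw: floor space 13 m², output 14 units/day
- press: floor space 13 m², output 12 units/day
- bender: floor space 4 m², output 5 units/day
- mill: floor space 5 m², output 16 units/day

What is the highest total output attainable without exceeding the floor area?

21

This is an integer program with binary decision variables.
saw: floor space 13 ≤ 14, output 14.
mill: floor space 5 ≤ 14, output 16.
bender + mill: floor space 4 + 5 = 9 ≤ 14, output 5 + 16 = 21.
Best is bender and mill with total output 21.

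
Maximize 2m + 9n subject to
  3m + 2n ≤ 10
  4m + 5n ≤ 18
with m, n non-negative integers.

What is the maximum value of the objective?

(m,n)=(0,3): 3·0+2·3=6≤10, 4·0+5·3=15≤18, objective 27.
(m,n)=(1,2): 3·1+2·2=7≤10, 4·1+5·2=14≤18, objective 20.
The best lattice point is (0,3), giving 27.

27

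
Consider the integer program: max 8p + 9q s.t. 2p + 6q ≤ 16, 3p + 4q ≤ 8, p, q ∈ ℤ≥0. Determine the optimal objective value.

(p,q)=(0,2): 2·0+6·2=12≤16, 3·0+4·2=8≤8, objective 18.
(p,q)=(1,1): 2·1+6·1=8≤16, 3·1+4·1=7≤8, objective 17.
(p,q)=(2,0): 2·2+6·0=4≤16, 3·2+4·0=6≤8, objective 16.
No feasible integer point exceeds 18.

18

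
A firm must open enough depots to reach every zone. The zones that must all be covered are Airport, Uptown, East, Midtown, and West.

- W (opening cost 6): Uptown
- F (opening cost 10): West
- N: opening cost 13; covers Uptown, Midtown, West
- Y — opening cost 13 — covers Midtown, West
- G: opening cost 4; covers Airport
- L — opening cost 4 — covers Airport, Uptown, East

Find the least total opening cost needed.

17

This is a weighted set-cover instance.
Choose N and L: together they cover Airport, Uptown, East, Midtown, West — every zone.
Total opening cost: 13 + 4 = 17.
No cover costs less than 17.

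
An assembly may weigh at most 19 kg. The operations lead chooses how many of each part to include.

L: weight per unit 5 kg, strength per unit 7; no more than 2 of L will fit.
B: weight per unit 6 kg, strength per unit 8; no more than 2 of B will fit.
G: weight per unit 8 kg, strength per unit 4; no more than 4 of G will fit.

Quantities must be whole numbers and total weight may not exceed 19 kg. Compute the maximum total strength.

23

This is a bounded integer knapsack.
L has the best ratio (7/5); taking only L gives at most 2×7 = 14 (stopped by the supply cap of 2).
Mixing does better — 1×L and 2×B: weight 17 ≤ 19, strength 1·7 + 2·8 = 23.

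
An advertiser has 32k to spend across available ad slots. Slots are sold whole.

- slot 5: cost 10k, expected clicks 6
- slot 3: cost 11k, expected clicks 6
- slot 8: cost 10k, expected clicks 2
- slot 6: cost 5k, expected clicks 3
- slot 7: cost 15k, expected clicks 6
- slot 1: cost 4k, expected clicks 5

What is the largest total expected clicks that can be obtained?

20

This is a 0-1 knapsack instance.
Take slot 5, slot 3, slot 6, and slot 1: cost 10 + 11 + 5 + 4 = 30 ≤ 32, expected clicks 6 + 6 + 3 + 5 = 20.
No other feasible combination does better.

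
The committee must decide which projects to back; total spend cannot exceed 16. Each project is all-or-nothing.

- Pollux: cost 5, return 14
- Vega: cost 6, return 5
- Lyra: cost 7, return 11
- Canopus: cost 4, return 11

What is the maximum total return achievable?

36

Pollux + Lyra + Canopus: cost 5 + 7 + 4 = 16 ≤ 16, return 14 + 11 + 11 = 36.
Pollux + Canopus: cost 5 + 4 = 9 ≤ 16, return 14 + 11 = 25.
Pollux + Vega + Canopus: cost 5 + 6 + 4 = 15 ≤ 16, return 14 + 5 + 11 = 30.
Best is Pollux, Lyra, and Canopus with total return 36.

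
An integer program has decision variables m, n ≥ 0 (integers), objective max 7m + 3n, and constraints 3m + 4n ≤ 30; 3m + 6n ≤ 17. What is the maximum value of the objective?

Relaxing integrality, the LP optimum is 39.67 at (m,n) = (5.67, 0), which is not an integer point.
(m,n)=(5,0): 3·5+4·0=15≤30, 3·5+6·0=15≤17, objective 35.
(m,n)=(4,0): 3·4+4·0=12≤30, 3·4+6·0=12≤17, objective 28.
Maximum is 35 at (m,n)=(5,0).

35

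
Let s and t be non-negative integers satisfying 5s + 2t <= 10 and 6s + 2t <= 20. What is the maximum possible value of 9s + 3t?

(s,t)=(2,0) is feasible, giving 18.
(s,t)=(1,1) is feasible, giving 12.
(s,t)=(1,0) is feasible, giving 9.
Maximum is 18 at (s,t)=(2,0).

18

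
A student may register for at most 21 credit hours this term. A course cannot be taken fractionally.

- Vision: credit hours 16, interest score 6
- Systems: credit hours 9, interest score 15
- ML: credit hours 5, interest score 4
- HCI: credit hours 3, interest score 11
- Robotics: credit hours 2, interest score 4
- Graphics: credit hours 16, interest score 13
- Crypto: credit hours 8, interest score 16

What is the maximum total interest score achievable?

42

Take Systems, HCI, and Crypto: credit hours 9 + 3 + 8 = 20 ≤ 21, interest score 15 + 11 + 16 = 42.
No other feasible combination does better.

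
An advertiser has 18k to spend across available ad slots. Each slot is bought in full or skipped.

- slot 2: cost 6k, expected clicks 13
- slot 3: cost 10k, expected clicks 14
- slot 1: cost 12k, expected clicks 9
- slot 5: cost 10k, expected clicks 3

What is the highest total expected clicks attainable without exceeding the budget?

slot 2 + slot 3: cost 6 + 10 = 16 ≤ 18, expected clicks 13 + 14 = 27.
slot 2 + slot 1: cost 6 + 12 = 18 ≤ 18, expected clicks 13 + 9 = 22.
Best is slot 2 and slot 3 with total expected clicks 27.

27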